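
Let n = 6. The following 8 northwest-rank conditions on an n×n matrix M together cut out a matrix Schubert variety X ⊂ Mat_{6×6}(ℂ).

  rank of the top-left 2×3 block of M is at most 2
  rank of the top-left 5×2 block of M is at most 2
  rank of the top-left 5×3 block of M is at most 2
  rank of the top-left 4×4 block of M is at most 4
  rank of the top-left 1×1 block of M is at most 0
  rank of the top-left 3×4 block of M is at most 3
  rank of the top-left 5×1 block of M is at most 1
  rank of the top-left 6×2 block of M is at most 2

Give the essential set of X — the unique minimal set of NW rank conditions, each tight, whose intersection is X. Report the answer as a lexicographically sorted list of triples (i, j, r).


The tightest implied rank at each (i,j), from the 8 conditions:

  0  1  1  1  1  1
  1  2  2  2  2  2
  1  2  2  3  3  3
  1  2  2  3  4  4
  1  2  2  3  4  5
  1  2  3  4  5  6

hence w(1..6) = (2, 1, 4, 5, 6, 3).

D(w) has 4 cells with 2 SE-corners; essential set:

[(1, 1, 0), (5, 3, 2)]


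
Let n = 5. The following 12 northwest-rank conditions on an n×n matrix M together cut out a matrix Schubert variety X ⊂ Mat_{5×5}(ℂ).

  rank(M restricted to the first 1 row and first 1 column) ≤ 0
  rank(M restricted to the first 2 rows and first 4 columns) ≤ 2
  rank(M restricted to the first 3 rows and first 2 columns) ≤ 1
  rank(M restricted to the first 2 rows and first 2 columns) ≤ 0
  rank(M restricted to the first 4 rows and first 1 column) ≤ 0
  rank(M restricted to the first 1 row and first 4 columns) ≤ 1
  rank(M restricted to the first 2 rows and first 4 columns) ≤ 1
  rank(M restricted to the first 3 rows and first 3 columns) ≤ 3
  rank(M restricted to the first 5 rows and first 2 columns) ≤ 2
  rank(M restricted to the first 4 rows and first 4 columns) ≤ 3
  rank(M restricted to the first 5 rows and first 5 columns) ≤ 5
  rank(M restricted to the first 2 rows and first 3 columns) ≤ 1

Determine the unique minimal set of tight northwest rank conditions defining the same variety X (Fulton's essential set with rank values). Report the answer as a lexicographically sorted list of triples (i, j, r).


Rank table r_w(5×5) implied by the 12 constraints:

  i=1: 0 0 1 1 1
  i=2: 0 0 1 1 2
  i=3: 0 1 2 2 3
  i=4: 0 1 2 3 4
  i=5: 1 2 3 4 5

hence w(1..5) = (3, 5, 2, 4, 1).

ℓ(w)=7; the 3 essential cells (i,j,r):

[(2, 2, 0), (2, 4, 1), (4, 1, 0)]


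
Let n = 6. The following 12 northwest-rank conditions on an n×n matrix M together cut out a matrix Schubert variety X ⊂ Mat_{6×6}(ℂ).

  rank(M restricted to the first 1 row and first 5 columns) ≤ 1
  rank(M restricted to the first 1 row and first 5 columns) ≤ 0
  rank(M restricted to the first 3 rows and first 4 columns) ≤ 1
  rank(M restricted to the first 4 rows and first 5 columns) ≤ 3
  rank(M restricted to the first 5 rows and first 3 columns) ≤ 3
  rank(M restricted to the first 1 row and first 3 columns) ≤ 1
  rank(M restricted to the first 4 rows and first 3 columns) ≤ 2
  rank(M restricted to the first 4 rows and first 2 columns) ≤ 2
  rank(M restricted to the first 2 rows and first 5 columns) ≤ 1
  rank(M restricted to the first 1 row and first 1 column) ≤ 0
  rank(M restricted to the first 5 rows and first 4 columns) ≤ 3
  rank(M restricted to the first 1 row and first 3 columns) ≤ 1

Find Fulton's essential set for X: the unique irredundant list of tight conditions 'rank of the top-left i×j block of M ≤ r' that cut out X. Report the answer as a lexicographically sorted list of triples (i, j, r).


Rank table r_w(6×6) implied by the 12 constraints:

  row 1: 0, 0, 0, 0, 0, 1
  row 2: 1, 1, 1, 1, 1, 2
  row 3: 1, 1, 1, 1, 2, 3
  row 4: 1, 2, 2, 2, 3, 4
  row 5: 1, 2, 3, 3, 4, 5
  row 6: 1, 2, 3, 4, 5, 6

hence w(1..6) = (6, 1, 5, 2, 3, 4).

Rothe diagram D(w) (8 cells), 2 SE-corners (essential conditions):

[(1, 5, 0), (3, 4, 1)]


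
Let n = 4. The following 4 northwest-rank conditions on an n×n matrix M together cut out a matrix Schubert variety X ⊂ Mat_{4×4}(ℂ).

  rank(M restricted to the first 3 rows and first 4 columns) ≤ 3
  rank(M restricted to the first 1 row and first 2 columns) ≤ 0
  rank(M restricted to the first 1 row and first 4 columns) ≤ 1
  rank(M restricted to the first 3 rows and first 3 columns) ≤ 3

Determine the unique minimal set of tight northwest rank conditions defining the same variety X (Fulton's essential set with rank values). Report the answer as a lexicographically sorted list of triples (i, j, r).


Reconstructing r_w from the 4 given conditions:

  R[1]: 0  0  1  1
  R[2]: 1  1  2  2
  R[3]: 1  2  3  3
  R[4]: 1  2  3  4

giving w = (3, 1, 2, 4) via Δ²R.

Rothe diagram D(w) (2 cells), 1 SE-corner (essential condition):

[(1, 2, 0)]


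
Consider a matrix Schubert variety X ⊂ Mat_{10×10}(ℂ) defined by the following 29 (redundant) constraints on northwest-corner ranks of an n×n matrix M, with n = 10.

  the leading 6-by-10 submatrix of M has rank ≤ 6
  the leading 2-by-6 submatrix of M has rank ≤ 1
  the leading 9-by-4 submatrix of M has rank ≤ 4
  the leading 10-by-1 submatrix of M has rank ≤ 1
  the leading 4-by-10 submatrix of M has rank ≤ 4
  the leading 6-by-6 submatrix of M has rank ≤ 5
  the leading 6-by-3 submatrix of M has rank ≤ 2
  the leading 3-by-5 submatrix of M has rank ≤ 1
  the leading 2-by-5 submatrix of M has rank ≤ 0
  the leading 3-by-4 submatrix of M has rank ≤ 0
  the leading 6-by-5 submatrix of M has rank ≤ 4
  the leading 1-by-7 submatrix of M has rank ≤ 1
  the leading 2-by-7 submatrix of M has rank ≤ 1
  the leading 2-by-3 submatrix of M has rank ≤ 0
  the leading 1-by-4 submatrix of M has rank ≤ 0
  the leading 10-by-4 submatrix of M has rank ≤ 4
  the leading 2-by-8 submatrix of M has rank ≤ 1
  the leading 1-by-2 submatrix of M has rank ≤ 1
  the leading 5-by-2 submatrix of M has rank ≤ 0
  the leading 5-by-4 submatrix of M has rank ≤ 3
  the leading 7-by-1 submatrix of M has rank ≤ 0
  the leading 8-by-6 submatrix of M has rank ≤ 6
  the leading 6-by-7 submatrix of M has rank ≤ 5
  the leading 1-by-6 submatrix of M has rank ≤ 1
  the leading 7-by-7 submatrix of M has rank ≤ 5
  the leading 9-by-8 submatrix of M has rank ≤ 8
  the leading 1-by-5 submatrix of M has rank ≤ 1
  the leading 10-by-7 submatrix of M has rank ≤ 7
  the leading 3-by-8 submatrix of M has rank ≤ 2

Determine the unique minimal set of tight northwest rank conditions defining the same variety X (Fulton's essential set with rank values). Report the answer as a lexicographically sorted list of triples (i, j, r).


The tightest implied rank at each (i,j), from the 29 conditions:

  R[1]: 0 | 0 | 0 | 0 | 0 | 1 | 1 | 1 | 1 | 1
  R[2]: 0 | 0 | 0 | 0 | 0 | 1 | 1 | 1 | 2 | 2
  R[3]: 0 | 0 | 0 | 0 | 1 | 2 | 2 | 2 | 3 | 3
  R[4]: 0 | 0 | 1 | 1 | 2 | 3 | 3 | 3 | 4 | 4
  R[5]: 0 | 0 | 1 | 2 | 3 | 4 | 4 | 4 | 5 | 5
  R[6]: 0 | 1 | 2 | 3 | 4 | 5 | 5 | 5 | 6 | 6
  R[7]: 0 | 1 | 2 | 3 | 4 | 5 | 5 | 6 | 7 | 7
  R[8]: 1 | 2 | 3 | 4 | 5 | 6 | 6 | 7 | 8 | 8
  R[9]: 1 | 2 | 3 | 4 | 5 | 6 | 7 | 8 | 9 | 9
  R[10]: 1 | 2 | 3 | 4 | 5 | 6 | 7 | 8 | 9 | 10

second differences of R give the permutation w = (6, 9, 5, 3, 4, 2, 8, 1, 7, 10).

Fulton essential set (6 of the 23 Rothe cells):

[(2, 5, 0), (2, 8, 1), (3, 4, 0), (5, 2, 0), (7, 1, 0), (7, 7, 5)]


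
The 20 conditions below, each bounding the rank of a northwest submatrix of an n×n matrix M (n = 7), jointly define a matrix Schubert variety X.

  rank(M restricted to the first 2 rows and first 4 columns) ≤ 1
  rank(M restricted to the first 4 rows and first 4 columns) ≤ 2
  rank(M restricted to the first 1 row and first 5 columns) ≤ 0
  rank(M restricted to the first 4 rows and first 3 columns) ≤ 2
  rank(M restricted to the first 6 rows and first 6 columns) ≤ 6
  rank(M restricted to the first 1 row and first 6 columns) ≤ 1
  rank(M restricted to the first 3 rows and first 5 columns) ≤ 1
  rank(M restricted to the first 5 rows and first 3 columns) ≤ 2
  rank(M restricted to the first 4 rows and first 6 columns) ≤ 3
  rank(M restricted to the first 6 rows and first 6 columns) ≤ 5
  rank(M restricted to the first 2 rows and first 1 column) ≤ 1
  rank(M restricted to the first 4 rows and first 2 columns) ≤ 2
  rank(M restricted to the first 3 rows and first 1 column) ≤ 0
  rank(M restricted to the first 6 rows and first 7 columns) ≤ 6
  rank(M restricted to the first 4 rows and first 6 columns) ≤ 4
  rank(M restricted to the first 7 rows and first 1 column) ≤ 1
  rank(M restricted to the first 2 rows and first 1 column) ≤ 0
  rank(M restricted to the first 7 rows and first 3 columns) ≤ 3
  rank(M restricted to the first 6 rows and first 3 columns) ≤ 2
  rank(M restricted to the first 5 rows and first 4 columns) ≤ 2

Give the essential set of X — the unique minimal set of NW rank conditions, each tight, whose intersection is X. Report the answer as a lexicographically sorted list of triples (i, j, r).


The tightest implied rank at each (i,j), from the 20 conditions:

  R[1]: 0  0  0  0  0  1  1
  R[2]: 0  1  1  1  1  2  2
  R[3]: 0  1  1  1  1  2  3
  R[4]: 1  2  2  2  2  3  4
  R[5]: 1  2  2  2  3  4  5
  R[6]: 1  2  2  3  4  5  6
  R[7]: 1  2  3  4  5  6  7

giving w = (6, 2, 7, 1, 5, 4, 3) via Δ²R.

ℓ(w)=13; the 5 essential cells (i,j,r):

[(1, 5, 0), (3, 1, 0), (3, 5, 1), (5, 4, 2), (6, 3, 2)]


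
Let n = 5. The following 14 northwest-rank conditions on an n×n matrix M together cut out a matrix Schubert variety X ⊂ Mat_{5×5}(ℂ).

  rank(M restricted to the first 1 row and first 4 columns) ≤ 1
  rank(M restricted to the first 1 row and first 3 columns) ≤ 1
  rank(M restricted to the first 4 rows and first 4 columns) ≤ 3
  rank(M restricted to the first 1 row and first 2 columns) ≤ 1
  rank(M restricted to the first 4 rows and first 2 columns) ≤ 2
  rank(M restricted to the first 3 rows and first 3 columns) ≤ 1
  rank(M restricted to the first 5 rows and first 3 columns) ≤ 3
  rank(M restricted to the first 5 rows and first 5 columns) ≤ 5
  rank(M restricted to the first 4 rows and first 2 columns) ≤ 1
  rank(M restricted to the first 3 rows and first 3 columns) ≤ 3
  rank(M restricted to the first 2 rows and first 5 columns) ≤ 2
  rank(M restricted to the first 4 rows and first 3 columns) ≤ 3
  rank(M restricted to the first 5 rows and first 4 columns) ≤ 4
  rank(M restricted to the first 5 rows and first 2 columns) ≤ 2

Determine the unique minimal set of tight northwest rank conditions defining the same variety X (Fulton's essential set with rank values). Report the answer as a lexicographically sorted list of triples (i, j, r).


Rank table r_w(5×5) implied by the 14 constraints:

  row 1: 1 | 1 | 1 | 1 | 1
  row 2: 1 | 1 | 1 | 2 | 2
  row 3: 1 | 1 | 1 | 2 | 3
  row 4: 1 | 1 | 2 | 3 | 4
  row 5: 1 | 2 | 3 | 4 | 5

reading off 1-entries of Δ²R: w = (1, 4, 5, 3, 2).

|D(w)|=5, |Ess(w)|=2:

[(3, 3, 1), (4, 2, 1)]


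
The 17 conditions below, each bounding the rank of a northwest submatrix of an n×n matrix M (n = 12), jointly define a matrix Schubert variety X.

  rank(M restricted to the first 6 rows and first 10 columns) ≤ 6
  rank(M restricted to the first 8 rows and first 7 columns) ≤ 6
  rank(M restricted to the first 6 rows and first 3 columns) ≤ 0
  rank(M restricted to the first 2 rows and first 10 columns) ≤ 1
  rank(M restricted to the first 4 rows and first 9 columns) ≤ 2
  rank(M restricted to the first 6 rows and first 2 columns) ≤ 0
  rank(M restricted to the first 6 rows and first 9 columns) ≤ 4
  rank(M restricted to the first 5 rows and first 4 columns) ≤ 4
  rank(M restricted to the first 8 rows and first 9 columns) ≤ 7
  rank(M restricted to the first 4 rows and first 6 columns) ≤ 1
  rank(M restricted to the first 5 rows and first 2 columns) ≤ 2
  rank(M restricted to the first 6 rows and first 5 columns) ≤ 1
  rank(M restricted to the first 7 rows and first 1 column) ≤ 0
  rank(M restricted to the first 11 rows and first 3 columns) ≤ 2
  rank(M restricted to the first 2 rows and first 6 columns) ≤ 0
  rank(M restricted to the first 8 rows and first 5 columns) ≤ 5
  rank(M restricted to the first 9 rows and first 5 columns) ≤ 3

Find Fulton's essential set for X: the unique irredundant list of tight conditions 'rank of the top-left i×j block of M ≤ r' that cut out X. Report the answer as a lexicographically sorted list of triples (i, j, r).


The tightest implied rank at each (i,j), from the 17 conditions:

  R[1]: 0 | 0 | 0 | 0 | 0 | 0 | 1 | 1 | 1 | 1 | 1 | 1
  R[2]: 0 | 0 | 0 | 0 | 0 | 0 | 1 | 1 | 1 | 1 | 2 | 2
  R[3]: 0 | 0 | 0 | 1 | 1 | 1 | 2 | 2 | 2 | 2 | 3 | 3
  R[4]: 0 | 0 | 0 | 1 | 1 | 1 | 2 | 2 | 2 | 3 | 4 | 4
  R[5]: 0 | 0 | 0 | 1 | 1 | 2 | 3 | 3 | 3 | 4 | 5 | 5
  R[6]: 0 | 0 | 0 | 1 | 1 | 2 | 3 | 4 | 4 | 5 | 6 | 6
  R[7]: 0 | 1 | 1 | 2 | 2 | 3 | 4 | 5 | 5 | 6 | 7 | 7
  R[8]: 1 | 2 | 2 | 3 | 3 | 4 | 5 | 6 | 6 | 7 | 8 | 8
  R[9]: 1 | 2 | 2 | 3 | 3 | 4 | 5 | 6 | 7 | 8 | 9 | 9
  R[10]: 1 | 2 | 2 | 3 | 4 | 5 | 6 | 7 | 8 | 9 | 10 | 10
  R[11]: 1 | 2 | 2 | 3 | 4 | 5 | 6 | 7 | 8 | 9 | 10 | 11
  R[12]: 1 | 2 | 3 | 4 | 5 | 6 | 7 | 8 | 9 | 10 | 11 | 12

reading off 1-entries of Δ²R: w = (7, 11, 4, 10, 6, 8, 2, 1, 9, 5, 12, 3).

Fulton essential set (9 of the 38 Rothe cells):

[(2, 6, 0), (2, 10, 1), (4, 6, 1), (4, 9, 2), (6, 3, 0), (6, 5, 1), (7, 1, 0), (9, 5, 3), (11, 3, 2)]


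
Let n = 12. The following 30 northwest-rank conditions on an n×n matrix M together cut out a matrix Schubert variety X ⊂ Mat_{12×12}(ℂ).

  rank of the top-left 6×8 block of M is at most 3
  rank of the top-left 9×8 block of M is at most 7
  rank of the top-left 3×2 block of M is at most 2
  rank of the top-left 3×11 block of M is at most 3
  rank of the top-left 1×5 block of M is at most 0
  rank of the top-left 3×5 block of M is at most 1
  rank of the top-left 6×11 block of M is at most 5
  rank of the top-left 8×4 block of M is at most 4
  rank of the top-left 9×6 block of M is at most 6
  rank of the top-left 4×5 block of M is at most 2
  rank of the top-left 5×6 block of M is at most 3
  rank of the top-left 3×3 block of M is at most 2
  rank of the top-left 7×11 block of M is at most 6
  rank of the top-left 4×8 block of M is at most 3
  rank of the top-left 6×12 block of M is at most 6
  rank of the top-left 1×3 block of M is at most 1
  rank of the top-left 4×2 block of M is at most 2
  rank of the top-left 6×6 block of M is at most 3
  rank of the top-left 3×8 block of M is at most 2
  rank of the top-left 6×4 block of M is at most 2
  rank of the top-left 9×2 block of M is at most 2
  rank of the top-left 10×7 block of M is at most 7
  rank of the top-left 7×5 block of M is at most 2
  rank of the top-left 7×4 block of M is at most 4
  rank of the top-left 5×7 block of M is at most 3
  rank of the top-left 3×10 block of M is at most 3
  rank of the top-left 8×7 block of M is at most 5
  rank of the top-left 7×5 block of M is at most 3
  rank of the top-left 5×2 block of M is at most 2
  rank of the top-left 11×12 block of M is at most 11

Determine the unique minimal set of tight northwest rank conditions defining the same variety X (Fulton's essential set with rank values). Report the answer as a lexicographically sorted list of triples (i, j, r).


Recovering R(i,j) via the rank-extension bound from the 30 conditions:

  row 1: 0  0  0  0  0  1  1  1  1  1  1  1
  row 2: 1  1  1  1  1  2  2  2  2  2  2  2
  row 3: 1  1  1  1  1  2  2  2  3  3  3  3
  row 4: 1  2  2  2  2  3  3  3  4  4  4  4
  row 5: 1  2  2  2  2  3  3  3  4  5  5  5
  row 6: 1  2  2  2  2  3  3  3  4  5  5  6
  row 7: 1  2  2  2  2  3  4  4  5  6  6  7
  row 8: 1  2  3  3  3  4  5  5  6  7  7  8
  row 9: 1  2  3  4  4  5  6  6  7  8  8  9
  row 10: 1  2  3  4  5  6  7  7  8  9  9  10
  row 11: 1  2  3  4  5  6  7  8  9  10  10  11
  row 12: 1  2  3  4  5  6  7  8  9  10  11  12

giving w = (6, 1, 9, 2, 10, 12, 7, 3, 4, 5, 8, 11) via Δ²R.

6 SE-corners of the 25-cell Rothe diagram give Ess(w):

[(1, 5, 0), (3, 5, 1), (3, 8, 2), (6, 8, 3), (6, 11, 5), (7, 5, 2)]


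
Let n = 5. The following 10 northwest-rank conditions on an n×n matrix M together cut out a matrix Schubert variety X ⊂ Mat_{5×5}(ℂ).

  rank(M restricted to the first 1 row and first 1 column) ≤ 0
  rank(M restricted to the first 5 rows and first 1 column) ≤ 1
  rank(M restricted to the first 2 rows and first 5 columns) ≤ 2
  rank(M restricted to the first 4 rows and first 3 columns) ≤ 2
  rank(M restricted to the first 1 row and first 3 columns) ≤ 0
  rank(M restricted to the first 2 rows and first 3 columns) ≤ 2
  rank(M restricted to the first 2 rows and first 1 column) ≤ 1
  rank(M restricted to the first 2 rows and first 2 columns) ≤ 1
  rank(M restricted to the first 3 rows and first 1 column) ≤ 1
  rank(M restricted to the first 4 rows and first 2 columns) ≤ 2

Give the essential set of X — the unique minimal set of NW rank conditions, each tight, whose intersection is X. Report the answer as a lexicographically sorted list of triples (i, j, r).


Propagating the 10 rank bounds to every northwest block:

  i=1: 0  0  0  1  1
  i=2: 1  1  1  2  2
  i=3: 1  2  2  3  3
  i=4: 1  2  2  3  4
  i=5: 1  2  3  4  5

giving w = (4, 1, 2, 5, 3) via Δ²R.

ℓ(w)=4; the 2 essential cells (i,j,r):

[(1, 3, 0), (4, 3, 2)]


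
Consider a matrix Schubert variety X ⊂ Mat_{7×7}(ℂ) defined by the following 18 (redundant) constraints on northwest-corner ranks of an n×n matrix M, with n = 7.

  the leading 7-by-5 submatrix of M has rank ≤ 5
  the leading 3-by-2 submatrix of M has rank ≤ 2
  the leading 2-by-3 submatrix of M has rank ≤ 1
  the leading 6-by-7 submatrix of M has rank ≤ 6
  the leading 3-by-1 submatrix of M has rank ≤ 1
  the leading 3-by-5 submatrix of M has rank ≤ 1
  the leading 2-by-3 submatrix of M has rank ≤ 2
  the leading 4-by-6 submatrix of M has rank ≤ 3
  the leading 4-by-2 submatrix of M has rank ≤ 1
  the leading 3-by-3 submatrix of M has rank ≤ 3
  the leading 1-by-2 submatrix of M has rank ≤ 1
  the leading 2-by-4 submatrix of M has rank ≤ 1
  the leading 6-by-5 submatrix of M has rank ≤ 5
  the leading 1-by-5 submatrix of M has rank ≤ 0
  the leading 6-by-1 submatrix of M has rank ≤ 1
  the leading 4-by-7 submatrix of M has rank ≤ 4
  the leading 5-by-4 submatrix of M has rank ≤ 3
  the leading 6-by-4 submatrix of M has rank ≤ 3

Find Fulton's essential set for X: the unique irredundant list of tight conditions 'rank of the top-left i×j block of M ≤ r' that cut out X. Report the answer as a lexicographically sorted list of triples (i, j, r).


Rank table r_w(7×7) implied by the 18 constraints:

  0 | 0 | 0 | 0 | 0 | 1 | 1
  1 | 1 | 1 | 1 | 1 | 2 | 2
  1 | 1 | 1 | 1 | 1 | 2 | 3
  1 | 1 | 2 | 2 | 2 | 3 | 4
  1 | 2 | 3 | 3 | 3 | 4 | 5
  1 | 2 | 3 | 3 | 4 | 5 | 6
  1 | 2 | 3 | 4 | 5 | 6 | 7

the unique w with this rank table is (6, 1, 7, 3, 2, 5, 4).

|D(w)|=11, |Ess(w)|=4:

[(1, 5, 0), (3, 5, 1), (4, 2, 1), (6, 4, 3)]


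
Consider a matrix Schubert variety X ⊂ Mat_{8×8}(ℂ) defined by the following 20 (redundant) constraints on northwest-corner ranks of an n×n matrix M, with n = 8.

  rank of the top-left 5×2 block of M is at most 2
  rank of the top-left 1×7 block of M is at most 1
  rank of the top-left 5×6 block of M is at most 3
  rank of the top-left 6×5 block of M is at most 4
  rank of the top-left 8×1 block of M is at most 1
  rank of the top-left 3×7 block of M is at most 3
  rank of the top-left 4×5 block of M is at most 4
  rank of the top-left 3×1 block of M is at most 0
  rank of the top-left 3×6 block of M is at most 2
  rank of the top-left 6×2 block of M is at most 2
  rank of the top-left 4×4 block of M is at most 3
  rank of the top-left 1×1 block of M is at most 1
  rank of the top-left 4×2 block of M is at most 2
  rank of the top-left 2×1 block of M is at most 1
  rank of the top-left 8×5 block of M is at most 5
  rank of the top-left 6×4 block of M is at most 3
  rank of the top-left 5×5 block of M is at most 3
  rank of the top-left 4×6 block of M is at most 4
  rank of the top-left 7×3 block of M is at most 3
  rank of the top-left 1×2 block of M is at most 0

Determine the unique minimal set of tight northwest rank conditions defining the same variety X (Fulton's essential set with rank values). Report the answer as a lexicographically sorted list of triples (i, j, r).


Propagating the 20 rank bounds to every northwest block:

  R[1]: 0, 0, 1, 1, 1, 1, 1, 1
  R[2]: 0, 1, 2, 2, 2, 2, 2, 2
  R[3]: 0, 1, 2, 2, 2, 2, 3, 3
  R[4]: 1, 2, 3, 3, 3, 3, 4, 4
  R[5]: 1, 2, 3, 3, 3, 3, 4, 5
  R[6]: 1, 2, 3, 3, 4, 4, 5, 6
  R[7]: 1, 2, 3, 4, 5, 5, 6, 7
  R[8]: 1, 2, 3, 4, 5, 6, 7, 8

reading off 1-entries of Δ²R: w = (3, 2, 7, 1, 8, 5, 4, 6).

ℓ(w)=11; the 5 essential cells (i,j,r):

[(1, 2, 0), (3, 1, 0), (3, 6, 2), (5, 6, 3), (6, 4, 3)]


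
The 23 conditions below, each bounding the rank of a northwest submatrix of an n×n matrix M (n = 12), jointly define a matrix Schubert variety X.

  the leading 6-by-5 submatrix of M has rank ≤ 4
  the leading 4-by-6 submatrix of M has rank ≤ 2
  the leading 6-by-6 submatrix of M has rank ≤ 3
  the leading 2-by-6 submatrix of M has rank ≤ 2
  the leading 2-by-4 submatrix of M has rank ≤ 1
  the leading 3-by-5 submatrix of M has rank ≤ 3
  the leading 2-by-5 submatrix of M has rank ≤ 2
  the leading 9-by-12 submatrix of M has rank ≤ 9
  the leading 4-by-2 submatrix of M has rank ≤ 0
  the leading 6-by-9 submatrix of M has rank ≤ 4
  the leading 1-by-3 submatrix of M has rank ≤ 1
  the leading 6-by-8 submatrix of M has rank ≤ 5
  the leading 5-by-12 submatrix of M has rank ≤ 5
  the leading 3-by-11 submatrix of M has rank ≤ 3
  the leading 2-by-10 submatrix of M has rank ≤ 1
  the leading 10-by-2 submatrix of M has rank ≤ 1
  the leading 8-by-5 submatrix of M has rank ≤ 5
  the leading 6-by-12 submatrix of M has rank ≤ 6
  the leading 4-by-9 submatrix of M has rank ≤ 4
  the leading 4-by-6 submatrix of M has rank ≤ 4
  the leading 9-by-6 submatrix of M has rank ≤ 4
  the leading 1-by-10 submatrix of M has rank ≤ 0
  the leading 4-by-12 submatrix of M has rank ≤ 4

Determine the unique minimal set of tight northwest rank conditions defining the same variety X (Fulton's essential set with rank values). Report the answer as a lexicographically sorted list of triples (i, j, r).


Recovering R(i,j) via the rank-extension bound from the 23 conditions:

  0, 0, 0, 0, 0, 0, 0, 0, 0, 0, 1, 1
  0, 0, 1, 1, 1, 1, 1, 1, 1, 1, 2, 2
  0, 0, 1, 2, 2, 2, 2, 2, 2, 2, 3, 3
  0, 0, 1, 2, 2, 2, 3, 3, 3, 3, 4, 4
  1, 1, 2, 3, 3, 3, 4, 4, 4, 4, 5, 5
  1, 1, 2, 3, 3, 3, 4, 4, 4, 5, 6, 6
  1, 1, 2, 3, 4, 4, 5, 5, 5, 6, 7, 7
  1, 1, 2, 3, 4, 4, 5, 6, 6, 7, 8, 8
  1, 1, 2, 3, 4, 4, 5, 6, 7, 8, 9, 9
  1, 1, 2, 3, 4, 5, 6, 7, 8, 9, 10, 10
  1, 2, 3, 4, 5, 6, 7, 8, 9, 10, 11, 11
  1, 2, 3, 4, 5, 6, 7, 8, 9, 10, 11, 12

the unique w with this rank table is (11, 3, 4, 7, 1, 10, 5, 8, 9, 6, 2, 12).

7 SE-corners of the 29-cell Rothe diagram give Ess(w):

[(1, 10, 0), (4, 2, 0), (4, 6, 2), (6, 6, 3), (6, 9, 4), (9, 6, 4), (10, 2, 1)]


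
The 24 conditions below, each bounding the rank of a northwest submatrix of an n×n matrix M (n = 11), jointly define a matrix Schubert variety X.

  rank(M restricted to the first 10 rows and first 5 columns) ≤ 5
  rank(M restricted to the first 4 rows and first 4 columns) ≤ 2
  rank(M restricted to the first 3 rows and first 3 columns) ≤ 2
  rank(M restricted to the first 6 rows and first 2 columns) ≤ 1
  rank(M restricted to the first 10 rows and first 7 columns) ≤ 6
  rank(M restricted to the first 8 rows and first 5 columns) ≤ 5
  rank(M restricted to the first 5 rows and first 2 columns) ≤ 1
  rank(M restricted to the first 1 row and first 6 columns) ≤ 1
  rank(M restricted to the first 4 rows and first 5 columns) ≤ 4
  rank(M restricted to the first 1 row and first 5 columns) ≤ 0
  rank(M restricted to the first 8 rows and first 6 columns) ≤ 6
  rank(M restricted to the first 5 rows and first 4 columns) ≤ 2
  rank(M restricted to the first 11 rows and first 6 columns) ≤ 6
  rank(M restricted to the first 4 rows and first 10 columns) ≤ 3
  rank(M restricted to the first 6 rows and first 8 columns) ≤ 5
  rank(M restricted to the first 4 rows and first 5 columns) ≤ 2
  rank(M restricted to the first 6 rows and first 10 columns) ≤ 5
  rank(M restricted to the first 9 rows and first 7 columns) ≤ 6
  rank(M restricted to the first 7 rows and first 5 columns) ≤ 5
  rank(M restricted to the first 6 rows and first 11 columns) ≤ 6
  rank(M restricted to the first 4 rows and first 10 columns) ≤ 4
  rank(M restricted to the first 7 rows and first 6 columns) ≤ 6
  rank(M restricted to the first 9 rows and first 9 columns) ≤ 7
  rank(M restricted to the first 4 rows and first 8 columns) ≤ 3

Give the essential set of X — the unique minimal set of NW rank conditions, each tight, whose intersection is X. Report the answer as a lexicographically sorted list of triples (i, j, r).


Recovering R(i,j) via the rank-extension bound from the 24 conditions:

  row 1: 0 0 0 0 0 1 1 1 1 1 1
  row 2: 1 1 1 1 1 2 2 2 2 2 2
  row 3: 1 1 2 2 2 3 3 3 3 3 3
  row 4: 1 1 2 2 2 3 3 3 3 3 4
  row 5: 1 1 2 2 3 4 4 4 4 4 5
  row 6: 1 1 2 3 4 5 5 5 5 5 6
  row 7: 1 2 3 4 5 6 6 6 6 6 7
  row 8: 1 2 3 4 5 6 6 7 7 7 8
  row 9: 1 2 3 4 5 6 6 7 7 8 9
  row 10: 1 2 3 4 5 6 6 7 8 9 10
  row 11: 1 2 3 4 5 6 7 8 9 10 11

reading off 1-entries of Δ²R: w = (6, 1, 3, 11, 5, 4, 2, 8, 10, 9, 7).

ℓ(w)=20; the 7 essential cells (i,j,r):

[(1, 5, 0), (4, 5, 2), (4, 10, 3), (5, 4, 2), (6, 2, 1), (9, 9, 7), (10, 7, 6)]


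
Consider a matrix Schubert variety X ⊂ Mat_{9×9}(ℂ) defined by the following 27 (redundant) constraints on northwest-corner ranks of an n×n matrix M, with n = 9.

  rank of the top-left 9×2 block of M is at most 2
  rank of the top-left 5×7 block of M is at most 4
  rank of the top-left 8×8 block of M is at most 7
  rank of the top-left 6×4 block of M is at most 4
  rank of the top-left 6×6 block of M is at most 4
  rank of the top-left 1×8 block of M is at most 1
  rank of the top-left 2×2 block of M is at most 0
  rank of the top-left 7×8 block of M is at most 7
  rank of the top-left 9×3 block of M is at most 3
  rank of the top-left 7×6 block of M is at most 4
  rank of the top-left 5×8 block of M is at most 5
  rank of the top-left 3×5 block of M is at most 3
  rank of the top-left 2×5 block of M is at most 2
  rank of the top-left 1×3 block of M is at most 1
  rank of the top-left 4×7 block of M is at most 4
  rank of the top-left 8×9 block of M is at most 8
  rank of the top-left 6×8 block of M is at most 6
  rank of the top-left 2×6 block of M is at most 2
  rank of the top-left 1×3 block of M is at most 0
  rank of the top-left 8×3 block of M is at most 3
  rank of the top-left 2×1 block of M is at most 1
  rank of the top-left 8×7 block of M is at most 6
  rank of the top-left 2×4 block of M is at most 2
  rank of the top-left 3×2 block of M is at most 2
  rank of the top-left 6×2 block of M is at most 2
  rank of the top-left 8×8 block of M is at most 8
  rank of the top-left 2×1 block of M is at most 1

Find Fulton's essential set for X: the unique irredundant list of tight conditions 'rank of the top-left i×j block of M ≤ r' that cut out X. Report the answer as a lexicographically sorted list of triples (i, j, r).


Reconstructing r_w from the 27 given conditions:

  i=1: 0 0 0 1 1 1 1 1 1
  i=2: 0 0 1 2 2 2 2 2 2
  i=3: 1 1 2 3 3 3 3 3 3
  i=4: 1 2 3 4 4 4 4 4 4
  i=5: 1 2 3 4 4 4 4 5 5
  i=6: 1 2 3 4 4 4 5 6 6
  i=7: 1 2 3 4 4 4 5 6 7
  i=8: 1 2 3 4 5 5 6 7 8
  i=9: 1 2 3 4 5 6 7 8 9

second differences of R give the permutation w = (4, 3, 1, 2, 8, 7, 9, 5, 6).

4 SE-corners of the 12-cell Rothe diagram give Ess(w):

[(1, 3, 0), (2, 2, 0), (5, 7, 4), (7, 6, 4)]


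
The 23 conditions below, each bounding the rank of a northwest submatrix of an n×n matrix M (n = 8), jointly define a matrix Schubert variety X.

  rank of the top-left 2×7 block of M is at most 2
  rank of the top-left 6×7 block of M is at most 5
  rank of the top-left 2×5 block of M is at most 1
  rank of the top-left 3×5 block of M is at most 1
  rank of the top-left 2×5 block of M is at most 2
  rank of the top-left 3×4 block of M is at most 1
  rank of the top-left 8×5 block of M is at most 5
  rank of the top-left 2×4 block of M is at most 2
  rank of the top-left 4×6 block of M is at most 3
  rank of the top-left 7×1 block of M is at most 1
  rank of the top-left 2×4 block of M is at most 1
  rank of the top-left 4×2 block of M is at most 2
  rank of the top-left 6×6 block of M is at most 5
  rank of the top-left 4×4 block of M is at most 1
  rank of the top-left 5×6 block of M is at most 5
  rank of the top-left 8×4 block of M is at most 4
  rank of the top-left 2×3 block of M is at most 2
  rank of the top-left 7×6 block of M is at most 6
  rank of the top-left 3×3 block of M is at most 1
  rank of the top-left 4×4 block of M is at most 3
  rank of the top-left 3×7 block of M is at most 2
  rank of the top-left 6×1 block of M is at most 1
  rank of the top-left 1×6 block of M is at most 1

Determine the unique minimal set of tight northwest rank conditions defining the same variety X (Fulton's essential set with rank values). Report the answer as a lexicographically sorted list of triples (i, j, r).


Computing R[i][j] = min implied NW-rank bound (n=8, 23 conditions):

  R[1]: 1 1 1 1 1 1 1 1
  R[2]: 1 1 1 1 1 2 2 2
  R[3]: 1 1 1 1 1 2 2 3
  R[4]: 1 1 1 1 2 3 3 4
  R[5]: 1 2 2 2 3 4 4 5
  R[6]: 1 2 3 3 4 5 5 6
  R[7]: 1 2 3 4 5 6 6 7
  R[8]: 1 2 3 4 5 6 7 8

hence w(1..8) = (1, 6, 8, 5, 2, 3, 4, 7).

ℓ(w)=12; the 3 essential cells (i,j,r):

[(3, 5, 1), (3, 7, 2), (4, 4, 1)]


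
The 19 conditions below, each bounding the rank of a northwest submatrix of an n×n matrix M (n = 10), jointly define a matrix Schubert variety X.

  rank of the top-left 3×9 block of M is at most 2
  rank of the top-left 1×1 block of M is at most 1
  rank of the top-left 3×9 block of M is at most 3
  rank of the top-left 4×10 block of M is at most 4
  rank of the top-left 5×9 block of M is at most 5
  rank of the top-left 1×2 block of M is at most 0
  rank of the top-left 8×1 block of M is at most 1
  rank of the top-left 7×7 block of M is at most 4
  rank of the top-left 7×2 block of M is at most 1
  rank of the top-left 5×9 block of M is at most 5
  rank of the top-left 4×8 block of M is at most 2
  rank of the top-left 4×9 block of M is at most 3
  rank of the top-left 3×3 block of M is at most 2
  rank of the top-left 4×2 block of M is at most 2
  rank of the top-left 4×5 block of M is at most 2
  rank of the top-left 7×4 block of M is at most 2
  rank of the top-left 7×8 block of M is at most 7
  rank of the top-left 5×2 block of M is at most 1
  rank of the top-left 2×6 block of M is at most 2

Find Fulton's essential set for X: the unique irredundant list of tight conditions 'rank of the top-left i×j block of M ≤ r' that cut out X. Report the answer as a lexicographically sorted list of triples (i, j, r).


The tightest implied rank at each (i,j), from the 19 conditions:

  row 1: 0  0  1  1  1  1  1  1  1  1
  row 2: 1  1  2  2  2  2  2  2  2  2
  row 3: 1  1  2  2  2  2  2  2  2  3
  row 4: 1  1  2  2  2  2  2  2  3  4
  row 5: 1  1  2  2  3  3  3  3  4  5
  row 6: 1  1  2  2  3  4  4  4  5  6
  row 7: 1  1  2  2  3  4  4  5  6  7
  row 8: 1  2  3  3  4  5  5  6  7  8
  row 9: 1  2  3  4  5  6  6  7  8  9
  row 10: 1  2  3  4  5  6  7  8  9  10

so w = (3, 1, 10, 9, 5, 6, 8, 2, 4, 7).

Fulton essential set (6 of the 22 Rothe cells):

[(1, 2, 0), (3, 9, 2), (4, 8, 2), (7, 2, 1), (7, 4, 2), (7, 7, 4)]


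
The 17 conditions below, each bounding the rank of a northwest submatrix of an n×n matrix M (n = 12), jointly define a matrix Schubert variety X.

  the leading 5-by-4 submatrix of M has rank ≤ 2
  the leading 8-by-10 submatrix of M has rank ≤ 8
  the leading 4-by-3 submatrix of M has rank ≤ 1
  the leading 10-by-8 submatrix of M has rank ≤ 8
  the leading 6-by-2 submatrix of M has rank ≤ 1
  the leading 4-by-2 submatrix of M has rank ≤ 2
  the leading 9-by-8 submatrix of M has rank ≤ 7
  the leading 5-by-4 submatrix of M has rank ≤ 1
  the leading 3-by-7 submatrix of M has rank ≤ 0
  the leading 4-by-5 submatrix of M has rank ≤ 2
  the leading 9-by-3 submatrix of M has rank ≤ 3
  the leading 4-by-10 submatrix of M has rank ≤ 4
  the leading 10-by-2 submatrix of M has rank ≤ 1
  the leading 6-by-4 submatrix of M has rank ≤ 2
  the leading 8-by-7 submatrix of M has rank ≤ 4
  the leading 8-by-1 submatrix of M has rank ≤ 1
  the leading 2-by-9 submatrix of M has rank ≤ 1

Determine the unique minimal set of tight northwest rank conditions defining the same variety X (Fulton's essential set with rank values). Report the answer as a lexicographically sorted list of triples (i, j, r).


Recovering R(i,j) via the rank-extension bound from the 17 conditions:

  row 1: 0  0  0  0  0  0  0  1  1  1  1  1
  row 2: 0  0  0  0  0  0  0  1  1  2  2  2
  row 3: 0  0  0  0  0  0  0  1  2  3  3  3
  row 4: 1  1  1  1  1  1  1  2  3  4  4  4
  row 5: 1  1  1  1  2  2  2  3  4  5  5  5
  row 6: 1  1  2  2  3  3  3  4  5  6  6  6
  row 7: 1  1  2  3  4  4  4  5  6  7  7  7
  row 8: 1  1  2  3  4  4  4  5  6  7  8  8
  row 9: 1  1  2  3  4  5  5  6  7  8  9  9
  row 10: 1  1  2  3  4  5  6  7  8  9  10  10
  row 11: 1  2  3  4  5  6  7  8  9  10  11  11
  row 12: 1  2  3  4  5  6  7  8  9  10  11  12

hence w(1..12) = (8, 10, 9, 1, 5, 3, 4, 11, 6, 7, 2, 12).

D(w) has 32 cells with 5 SE-corners; essential set:

[(2, 9, 1), (3, 7, 0), (5, 4, 1), (8, 7, 4), (10, 2, 1)]


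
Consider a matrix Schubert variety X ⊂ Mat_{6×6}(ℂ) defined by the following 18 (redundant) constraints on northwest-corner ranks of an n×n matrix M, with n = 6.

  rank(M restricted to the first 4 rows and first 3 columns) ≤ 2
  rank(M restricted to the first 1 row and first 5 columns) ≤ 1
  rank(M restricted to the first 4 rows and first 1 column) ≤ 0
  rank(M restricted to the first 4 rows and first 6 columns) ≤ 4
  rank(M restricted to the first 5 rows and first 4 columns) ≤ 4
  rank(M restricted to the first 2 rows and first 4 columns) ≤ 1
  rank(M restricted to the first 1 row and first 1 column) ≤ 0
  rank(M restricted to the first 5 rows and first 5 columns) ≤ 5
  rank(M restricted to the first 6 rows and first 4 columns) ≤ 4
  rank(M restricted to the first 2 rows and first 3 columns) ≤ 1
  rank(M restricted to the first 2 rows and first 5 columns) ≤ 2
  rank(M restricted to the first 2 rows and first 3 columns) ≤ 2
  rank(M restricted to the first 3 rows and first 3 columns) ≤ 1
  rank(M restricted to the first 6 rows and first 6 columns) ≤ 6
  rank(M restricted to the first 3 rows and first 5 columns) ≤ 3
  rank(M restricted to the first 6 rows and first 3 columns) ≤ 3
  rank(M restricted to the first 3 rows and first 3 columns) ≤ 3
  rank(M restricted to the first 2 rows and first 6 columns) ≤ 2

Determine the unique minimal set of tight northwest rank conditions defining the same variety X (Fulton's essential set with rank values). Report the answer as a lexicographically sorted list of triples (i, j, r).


Rank table r_w(6×6) implied by the 18 constraints:

  R[1]: 0 | 1 | 1 | 1 | 1 | 1
  R[2]: 0 | 1 | 1 | 1 | 2 | 2
  R[3]: 0 | 1 | 1 | 2 | 3 | 3
  R[4]: 0 | 1 | 2 | 3 | 4 | 4
  R[5]: 1 | 2 | 3 | 4 | 5 | 5
  R[6]: 1 | 2 | 3 | 4 | 5 | 6

giving w = (2, 5, 4, 3, 1, 6) via Δ²R.

Fulton essential set (3 of the 7 Rothe cells):

[(2, 4, 1), (3, 3, 1), (4, 1, 0)]


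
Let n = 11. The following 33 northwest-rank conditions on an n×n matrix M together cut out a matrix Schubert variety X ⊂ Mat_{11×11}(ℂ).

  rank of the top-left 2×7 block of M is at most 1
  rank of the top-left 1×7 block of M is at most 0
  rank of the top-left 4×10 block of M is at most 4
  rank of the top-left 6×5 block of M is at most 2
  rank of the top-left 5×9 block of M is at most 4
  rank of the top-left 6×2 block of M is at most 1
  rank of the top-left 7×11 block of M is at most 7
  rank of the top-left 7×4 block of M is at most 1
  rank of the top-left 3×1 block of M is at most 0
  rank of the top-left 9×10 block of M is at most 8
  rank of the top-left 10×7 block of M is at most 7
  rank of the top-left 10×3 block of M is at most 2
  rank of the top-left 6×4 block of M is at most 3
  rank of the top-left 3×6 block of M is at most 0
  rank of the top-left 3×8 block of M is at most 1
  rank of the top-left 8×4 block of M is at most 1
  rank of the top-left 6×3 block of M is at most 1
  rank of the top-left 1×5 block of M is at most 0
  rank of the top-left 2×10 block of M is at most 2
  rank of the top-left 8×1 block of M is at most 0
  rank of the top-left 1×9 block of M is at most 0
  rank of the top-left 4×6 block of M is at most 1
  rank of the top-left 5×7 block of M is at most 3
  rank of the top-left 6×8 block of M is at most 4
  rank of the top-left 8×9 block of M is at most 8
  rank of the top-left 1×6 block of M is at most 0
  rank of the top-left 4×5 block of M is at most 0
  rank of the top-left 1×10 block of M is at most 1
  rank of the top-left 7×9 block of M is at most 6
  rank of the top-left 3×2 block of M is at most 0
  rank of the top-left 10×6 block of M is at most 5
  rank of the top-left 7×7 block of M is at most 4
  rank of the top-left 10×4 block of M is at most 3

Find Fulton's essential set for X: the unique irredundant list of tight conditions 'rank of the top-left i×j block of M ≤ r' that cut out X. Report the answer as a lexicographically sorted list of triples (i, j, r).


Rank table r_w(11×11) implied by the 33 constraints:

  0  0  0  0  0  0  0  0  0  1  1
  0  0  0  0  0  0  1  1  1  2  2
  0  0  0  0  0  0  1  1  2  3  3
  0  0  0  0  0  1  2  2  3  4  4
  0  1  1  1  1  2  3  3  4  5  5
  0  1  1  1  2  3  4  4  5  6  6
  0  1  1  1  2  3  4  5  6  7  7
  0  1  1  1  2  3  4  5  6  7  8
  1  2  2  2  3  4  5  6  7  8  9
  1  2  2  3  4  5  6  7  8  9  10
  1  2  3  4  5  6  7  8  9  10  11

hence w(1..11) = (10, 7, 9, 6, 2, 5, 8, 11, 1, 4, 3).

Fulton essential set (7 of the 38 Rothe cells):

[(1, 9, 0), (3, 6, 0), (3, 8, 1), (4, 5, 0), (8, 1, 0), (8, 4, 1), (10, 3, 2)]


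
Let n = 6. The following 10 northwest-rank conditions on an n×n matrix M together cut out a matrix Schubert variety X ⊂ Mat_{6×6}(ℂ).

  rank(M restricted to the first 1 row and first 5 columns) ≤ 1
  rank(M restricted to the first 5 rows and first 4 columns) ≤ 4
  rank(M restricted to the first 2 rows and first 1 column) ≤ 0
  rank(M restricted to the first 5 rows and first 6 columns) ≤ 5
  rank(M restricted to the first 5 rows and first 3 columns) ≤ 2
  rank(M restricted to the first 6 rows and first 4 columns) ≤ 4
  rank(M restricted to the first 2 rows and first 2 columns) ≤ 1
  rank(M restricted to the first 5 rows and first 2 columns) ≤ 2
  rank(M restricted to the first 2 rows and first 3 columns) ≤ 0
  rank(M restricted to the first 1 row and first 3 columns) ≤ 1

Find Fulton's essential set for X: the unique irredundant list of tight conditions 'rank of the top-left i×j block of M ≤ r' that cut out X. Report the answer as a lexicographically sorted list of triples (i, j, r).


Reconstructing r_w from the 10 given conditions:

  i=1: 0, 0, 0, 1, 1, 1
  i=2: 0, 0, 0, 1, 2, 2
  i=3: 1, 1, 1, 2, 3, 3
  i=4: 1, 2, 2, 3, 4, 4
  i=5: 1, 2, 2, 3, 4, 5
  i=6: 1, 2, 3, 4, 5, 6

the unique w with this rank table is (4, 5, 1, 2, 6, 3).

D(w) has 7 cells with 2 SE-corners; essential set:

[(2, 3, 0), (5, 3, 2)]


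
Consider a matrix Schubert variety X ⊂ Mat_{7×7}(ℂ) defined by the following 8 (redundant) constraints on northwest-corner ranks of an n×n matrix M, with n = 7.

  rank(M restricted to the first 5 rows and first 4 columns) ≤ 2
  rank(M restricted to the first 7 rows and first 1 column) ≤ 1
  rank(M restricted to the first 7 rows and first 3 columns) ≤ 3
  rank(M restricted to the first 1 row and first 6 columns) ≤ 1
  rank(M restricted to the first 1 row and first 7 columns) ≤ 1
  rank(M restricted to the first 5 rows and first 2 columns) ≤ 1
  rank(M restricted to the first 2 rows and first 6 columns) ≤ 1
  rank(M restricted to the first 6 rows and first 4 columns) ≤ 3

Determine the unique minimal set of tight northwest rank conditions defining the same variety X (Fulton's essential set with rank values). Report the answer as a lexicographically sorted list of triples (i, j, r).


Computing R[i][j] = min implied NW-rank bound (n=7, 8 conditions):

  i=1: 1  1  1  1  1  1  1
  i=2: 1  1  1  1  1  1  2
  i=3: 1  1  2  2  2  2  3
  i=4: 1  1  2  2  3  3  4
  i=5: 1  1  2  2  3  4  5
  i=6: 1  2  3  3  4  5  6
  i=7: 1  2  3  4  5  6  7

hence w(1..7) = (1, 7, 3, 5, 6, 2, 4).

Rothe diagram D(w) (10 cells), 3 SE-corners (essential conditions):

[(2, 6, 1), (5, 2, 1), (5, 4, 2)]
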